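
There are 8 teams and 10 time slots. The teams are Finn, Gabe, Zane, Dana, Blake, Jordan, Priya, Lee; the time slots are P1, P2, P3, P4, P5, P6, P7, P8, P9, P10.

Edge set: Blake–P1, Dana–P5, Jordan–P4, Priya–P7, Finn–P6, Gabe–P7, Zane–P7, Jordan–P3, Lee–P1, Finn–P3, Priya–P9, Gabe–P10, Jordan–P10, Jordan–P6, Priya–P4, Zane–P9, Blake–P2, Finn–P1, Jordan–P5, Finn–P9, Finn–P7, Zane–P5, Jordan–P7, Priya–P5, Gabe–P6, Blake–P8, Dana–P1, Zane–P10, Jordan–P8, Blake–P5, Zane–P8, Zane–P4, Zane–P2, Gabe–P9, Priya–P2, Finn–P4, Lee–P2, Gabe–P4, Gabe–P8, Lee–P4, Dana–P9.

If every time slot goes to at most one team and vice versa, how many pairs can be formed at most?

8

One maximum matching: Finn-P3, Gabe-P6, Zane-P2, Dana-P5, Blake-P8, Jordan-P7, Priya-P9, Lee-P1.
All 8 teams are matched, so no larger matching exists.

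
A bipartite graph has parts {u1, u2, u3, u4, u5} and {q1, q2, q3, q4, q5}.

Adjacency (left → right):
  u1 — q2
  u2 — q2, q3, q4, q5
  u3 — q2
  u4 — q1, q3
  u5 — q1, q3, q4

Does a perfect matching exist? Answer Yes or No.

The set {u1, u3} has only 1 neighbour ({q2}), so by Hall's theorem at most 4 of the 5 left vertices can be matched.
Hence no matching covers every left vertex.

No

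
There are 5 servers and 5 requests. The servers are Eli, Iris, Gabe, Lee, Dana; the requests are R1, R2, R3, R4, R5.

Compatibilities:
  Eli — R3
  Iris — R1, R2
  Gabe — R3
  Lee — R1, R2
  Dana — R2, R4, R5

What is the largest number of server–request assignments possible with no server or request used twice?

4

A valid assignment of size 4: Eli–R3, Iris–R1, Lee–R2, Dana–R4.
The set {Eli, Gabe} has only 1 neighbour ({R3}), so by Hall's theorem at most 4 of the 5 servers can be matched.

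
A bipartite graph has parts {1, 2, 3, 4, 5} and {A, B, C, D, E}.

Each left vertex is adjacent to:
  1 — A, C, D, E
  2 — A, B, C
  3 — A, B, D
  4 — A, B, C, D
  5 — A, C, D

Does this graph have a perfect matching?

One maximum matching: 1-E, 2-B, 3-A, 4-D, 5-C.
Every left vertex is matched, so this is a perfect matching.

Yes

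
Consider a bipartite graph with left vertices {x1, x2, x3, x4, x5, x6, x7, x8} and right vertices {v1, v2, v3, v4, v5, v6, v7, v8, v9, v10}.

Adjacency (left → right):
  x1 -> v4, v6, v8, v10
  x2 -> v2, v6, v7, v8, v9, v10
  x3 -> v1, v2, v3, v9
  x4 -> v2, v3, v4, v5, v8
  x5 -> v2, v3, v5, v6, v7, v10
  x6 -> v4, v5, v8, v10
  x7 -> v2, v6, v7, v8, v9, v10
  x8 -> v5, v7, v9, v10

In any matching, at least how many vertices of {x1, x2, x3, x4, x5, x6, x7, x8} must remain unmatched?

0

One maximum matching: x1-v4, x2-v9, x3-v1, x4-v3, x5-v6, x6-v8, x7-v2, x8-v10.
This saturates every left vertex, so 8 is the maximum.
That matches 8 of the 8, leaving 0 unmatched; no matching can do better.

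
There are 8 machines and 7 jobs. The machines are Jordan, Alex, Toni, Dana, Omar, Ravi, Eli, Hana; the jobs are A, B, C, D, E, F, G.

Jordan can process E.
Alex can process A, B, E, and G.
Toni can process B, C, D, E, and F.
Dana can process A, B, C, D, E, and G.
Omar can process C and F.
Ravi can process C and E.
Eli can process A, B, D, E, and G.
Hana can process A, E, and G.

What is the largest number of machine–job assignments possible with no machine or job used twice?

For example, pair Jordan–E, Alex–B, Toni–D, Dana–A, Omar–F, Ravi–C, Eli–G.
The set {Jordan, Alex, Toni, Dana, Omar, Ravi, Eli, Hana} has only 7 neighbours ({A, B, C, D, E, F, G}), so by Hall's theorem at most 7 of the 8 machines can be matched.

7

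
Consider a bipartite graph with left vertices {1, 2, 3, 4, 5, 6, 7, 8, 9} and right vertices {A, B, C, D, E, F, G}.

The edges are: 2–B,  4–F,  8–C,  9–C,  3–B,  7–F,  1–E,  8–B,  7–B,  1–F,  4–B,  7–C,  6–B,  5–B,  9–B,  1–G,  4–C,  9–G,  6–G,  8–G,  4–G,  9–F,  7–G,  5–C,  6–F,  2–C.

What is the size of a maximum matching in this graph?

One maximum matching: 1→E, 2→C, 3→B, 4→G, 6→F.
The set {2, 3, 4, 5, 6, 7, 8, 9} has only 4 neighbours ({B, C, F, G}), so by Hall's theorem at most 5 of the 9 left vertices can be matched.

5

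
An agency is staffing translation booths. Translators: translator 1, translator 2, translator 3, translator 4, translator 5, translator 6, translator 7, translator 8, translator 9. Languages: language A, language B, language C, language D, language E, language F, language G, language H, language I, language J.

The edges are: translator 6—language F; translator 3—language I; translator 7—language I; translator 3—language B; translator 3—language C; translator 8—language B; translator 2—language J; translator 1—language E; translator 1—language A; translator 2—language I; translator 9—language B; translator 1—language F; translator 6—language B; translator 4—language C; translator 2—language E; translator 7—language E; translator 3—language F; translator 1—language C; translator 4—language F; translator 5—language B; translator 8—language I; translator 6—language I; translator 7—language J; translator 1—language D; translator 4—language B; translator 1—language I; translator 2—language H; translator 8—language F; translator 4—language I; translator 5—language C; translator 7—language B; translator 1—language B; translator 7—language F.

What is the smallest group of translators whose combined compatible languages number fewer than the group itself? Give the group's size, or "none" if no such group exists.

5

Take S = {translator 3, translator 4, translator 5, translator 6, translator 8}. Its neighbourhood is {language B, language C, language F, language I}, so |N(S)| = 4 < |S| = 5.
Every subset of size less than 5 has at least as many neighbours as members, so 5 is the minimum.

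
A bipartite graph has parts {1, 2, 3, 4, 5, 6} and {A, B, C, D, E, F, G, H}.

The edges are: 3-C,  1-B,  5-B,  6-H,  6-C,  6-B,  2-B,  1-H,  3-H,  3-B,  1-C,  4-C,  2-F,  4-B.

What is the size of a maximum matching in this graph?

4

One maximum matching: 1-H, 2-F, 3-C, 4-B.
The set {1, 3, 4, 5, 6} has only 3 neighbours ({B, C, H}), so by Hall's theorem at most 4 of the 6 left vertices can be matched.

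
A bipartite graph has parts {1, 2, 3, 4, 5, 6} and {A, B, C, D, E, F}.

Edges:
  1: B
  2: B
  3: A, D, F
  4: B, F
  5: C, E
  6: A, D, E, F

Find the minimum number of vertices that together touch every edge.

5

A maximum matching has 5 edges (e.g. 1–B, 3–D, 4–F, 5–C, 6–E).
By König's theorem the minimum vertex cover has the same size. One such cover is {3, 4, 5, 6, B}.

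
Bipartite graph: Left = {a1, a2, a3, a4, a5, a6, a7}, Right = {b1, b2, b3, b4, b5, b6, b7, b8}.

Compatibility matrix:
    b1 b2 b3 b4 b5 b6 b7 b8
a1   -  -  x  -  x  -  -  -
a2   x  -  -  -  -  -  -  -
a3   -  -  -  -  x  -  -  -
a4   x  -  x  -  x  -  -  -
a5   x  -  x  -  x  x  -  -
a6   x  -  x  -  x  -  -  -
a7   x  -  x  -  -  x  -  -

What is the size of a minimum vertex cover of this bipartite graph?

{b1, b3, b5, b6} is a vertex cover of size 4: every edge has an endpoint in this set.
No smaller cover exists because a1–b3, a2–b1, a3–b5, a5–b6 is a matching of size 4, and a cover must include an endpoint of each of these disjoint edges (König's theorem).

4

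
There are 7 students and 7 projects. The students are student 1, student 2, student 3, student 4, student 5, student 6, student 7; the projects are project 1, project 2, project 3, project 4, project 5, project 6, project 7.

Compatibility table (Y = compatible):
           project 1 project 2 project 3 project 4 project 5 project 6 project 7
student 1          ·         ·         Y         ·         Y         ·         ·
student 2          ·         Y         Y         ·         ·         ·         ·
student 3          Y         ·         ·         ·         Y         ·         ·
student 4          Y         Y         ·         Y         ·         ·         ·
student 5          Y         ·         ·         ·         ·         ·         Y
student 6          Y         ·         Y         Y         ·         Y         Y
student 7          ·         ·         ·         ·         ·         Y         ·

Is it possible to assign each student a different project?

Yes

One maximum matching: student 1-project 5, student 2-project 2, student 3-project 1, student 4-project 4, student 5-project 7, student 6-project 3, student 7-project 6.
All 7 students are covered.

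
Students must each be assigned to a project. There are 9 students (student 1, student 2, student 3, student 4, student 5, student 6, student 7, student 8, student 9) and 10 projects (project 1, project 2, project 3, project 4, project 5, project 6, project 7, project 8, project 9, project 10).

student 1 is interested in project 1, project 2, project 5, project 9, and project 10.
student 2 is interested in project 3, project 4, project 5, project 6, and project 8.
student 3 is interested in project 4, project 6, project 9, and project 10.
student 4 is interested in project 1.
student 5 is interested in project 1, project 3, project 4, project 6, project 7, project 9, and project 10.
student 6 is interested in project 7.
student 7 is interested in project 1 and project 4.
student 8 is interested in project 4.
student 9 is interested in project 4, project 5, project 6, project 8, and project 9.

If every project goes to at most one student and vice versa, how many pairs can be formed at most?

A valid assignment of size 8: student 1–project 2, student 2–project 6, student 3–project 10, student 4–project 1, student 5–project 3, student 6–project 7, student 7–project 4, student 9–project 9.
The set {student 4, student 7, student 8} has only 2 neighbours ({project 1, project 4}), so by Hall's theorem at most 8 of the 9 students can be matched.

8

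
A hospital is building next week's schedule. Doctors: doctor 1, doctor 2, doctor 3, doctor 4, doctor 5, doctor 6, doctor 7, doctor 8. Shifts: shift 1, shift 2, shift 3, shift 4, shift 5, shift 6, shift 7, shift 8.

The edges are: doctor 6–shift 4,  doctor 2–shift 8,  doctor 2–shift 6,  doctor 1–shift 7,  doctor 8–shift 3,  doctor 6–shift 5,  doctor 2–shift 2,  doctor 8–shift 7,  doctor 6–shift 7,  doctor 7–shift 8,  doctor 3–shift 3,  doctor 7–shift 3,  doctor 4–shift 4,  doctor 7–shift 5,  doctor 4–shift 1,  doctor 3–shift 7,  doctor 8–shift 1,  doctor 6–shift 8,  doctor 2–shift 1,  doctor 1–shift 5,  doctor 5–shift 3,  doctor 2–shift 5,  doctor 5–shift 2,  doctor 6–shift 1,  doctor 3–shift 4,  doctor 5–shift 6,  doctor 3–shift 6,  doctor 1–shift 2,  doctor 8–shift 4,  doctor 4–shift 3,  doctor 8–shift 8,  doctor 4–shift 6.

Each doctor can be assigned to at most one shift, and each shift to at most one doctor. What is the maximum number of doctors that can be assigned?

8

A valid assignment of size 8: doctor 1-shift 2, doctor 2-shift 8, doctor 3-shift 4, doctor 4-shift 1, doctor 5-shift 6, doctor 6-shift 5, doctor 7-shift 3, doctor 8-shift 7.
This saturates every doctor, so 8 is the maximum.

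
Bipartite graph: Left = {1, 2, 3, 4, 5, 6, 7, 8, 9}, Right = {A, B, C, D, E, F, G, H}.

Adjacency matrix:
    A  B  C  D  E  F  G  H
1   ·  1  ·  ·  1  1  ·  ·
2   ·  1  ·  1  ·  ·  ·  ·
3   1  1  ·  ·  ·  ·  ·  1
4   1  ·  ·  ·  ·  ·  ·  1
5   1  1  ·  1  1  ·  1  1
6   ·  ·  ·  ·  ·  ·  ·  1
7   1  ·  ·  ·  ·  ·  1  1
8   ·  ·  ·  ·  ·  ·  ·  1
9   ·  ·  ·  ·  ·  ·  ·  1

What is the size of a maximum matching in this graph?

A valid assignment of size 7: 1–F, 2–D, 3–B, 4–A, 5–E, 6–H, 7–G.
The set {6, 8, 9} has only 1 neighbour ({H}), so by Hall's theorem at most 7 of the 9 left vertices can be matched.

7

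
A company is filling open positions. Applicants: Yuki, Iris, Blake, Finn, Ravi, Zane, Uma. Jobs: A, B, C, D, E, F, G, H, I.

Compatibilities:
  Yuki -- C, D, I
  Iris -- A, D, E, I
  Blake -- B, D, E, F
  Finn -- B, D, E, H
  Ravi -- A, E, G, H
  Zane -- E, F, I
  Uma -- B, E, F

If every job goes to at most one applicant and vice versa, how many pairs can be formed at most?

For example, pair Yuki-C, Iris-I, Blake-E, Finn-D, Ravi-G, Zane-F, Uma-B.
All 7 applicants are matched, so no larger matching exists.

7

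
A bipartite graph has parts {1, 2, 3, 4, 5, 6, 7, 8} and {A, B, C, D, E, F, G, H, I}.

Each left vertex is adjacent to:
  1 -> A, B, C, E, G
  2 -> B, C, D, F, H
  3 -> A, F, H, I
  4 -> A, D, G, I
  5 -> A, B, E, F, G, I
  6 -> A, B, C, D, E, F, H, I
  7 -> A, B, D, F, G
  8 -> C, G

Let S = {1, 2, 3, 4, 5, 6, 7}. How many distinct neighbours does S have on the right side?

The union of neighbours of {1, 2, 3, 4, 5, 6, 7} is {A, B, C, D, E, F, G, H, I}, which has 9 elements.
Since |N(S)| = 9 ≥ |S| = 7, Hall's condition holds for this subset.

9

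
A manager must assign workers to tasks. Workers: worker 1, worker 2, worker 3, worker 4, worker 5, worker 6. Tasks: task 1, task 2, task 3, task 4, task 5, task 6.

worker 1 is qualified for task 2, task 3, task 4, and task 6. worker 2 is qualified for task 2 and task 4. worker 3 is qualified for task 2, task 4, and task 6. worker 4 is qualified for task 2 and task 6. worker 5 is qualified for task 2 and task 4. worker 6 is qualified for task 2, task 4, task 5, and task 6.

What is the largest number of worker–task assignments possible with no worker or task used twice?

A valid assignment of size 5: worker 1–task 3, worker 2–task 4, worker 3–task 6, worker 4–task 2, worker 6–task 5.
The set {worker 2, worker 3, worker 4, worker 5} has only 3 neighbours ({task 2, task 4, task 6}), so by Hall's theorem at most 5 of the 6 workers can be matched.

5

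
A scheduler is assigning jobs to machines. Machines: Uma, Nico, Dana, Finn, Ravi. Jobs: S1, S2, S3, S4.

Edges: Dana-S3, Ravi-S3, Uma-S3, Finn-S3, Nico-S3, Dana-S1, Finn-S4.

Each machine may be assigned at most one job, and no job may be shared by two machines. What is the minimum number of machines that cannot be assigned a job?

A valid assignment of size 3: Uma–S3, Dana–S1, Finn–S4.
The set {Uma, Nico, Ravi} has only 1 neighbour ({S3}), so by Hall's theorem at most 3 of the 5 machines can be matched.
That matches 3 of the 5, leaving 2 unmatched; no matching can do better.

2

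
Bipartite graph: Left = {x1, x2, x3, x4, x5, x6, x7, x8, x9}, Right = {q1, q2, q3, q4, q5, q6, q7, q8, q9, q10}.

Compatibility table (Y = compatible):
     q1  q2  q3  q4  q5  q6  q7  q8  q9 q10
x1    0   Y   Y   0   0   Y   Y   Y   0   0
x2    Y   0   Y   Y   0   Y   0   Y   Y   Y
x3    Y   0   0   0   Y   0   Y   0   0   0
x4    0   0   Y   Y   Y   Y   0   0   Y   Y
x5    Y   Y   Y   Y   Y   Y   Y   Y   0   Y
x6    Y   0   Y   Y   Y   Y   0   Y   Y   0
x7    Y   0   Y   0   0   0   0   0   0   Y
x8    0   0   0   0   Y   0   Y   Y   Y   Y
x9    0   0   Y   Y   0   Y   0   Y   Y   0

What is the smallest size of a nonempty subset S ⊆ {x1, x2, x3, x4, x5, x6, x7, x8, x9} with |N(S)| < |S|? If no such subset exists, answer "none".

none

A matching saturating every left vertex exists, for instance x1→q3, x2→q8, x3→q5, x4→q6, x5→q4, x6→q1, x7→q10, x8→q7, x9→q9.
By Hall's marriage theorem, this means |N(S)| ≥ |S| for every subset S, so no violating subset exists.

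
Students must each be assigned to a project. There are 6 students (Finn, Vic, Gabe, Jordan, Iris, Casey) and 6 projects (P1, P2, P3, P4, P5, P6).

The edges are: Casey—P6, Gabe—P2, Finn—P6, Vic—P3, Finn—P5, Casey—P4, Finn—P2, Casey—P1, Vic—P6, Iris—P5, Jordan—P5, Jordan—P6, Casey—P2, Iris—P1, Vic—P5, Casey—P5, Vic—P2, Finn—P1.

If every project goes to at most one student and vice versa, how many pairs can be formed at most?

6

For example, pair Finn-P5, Vic-P3, Gabe-P2, Jordan-P6, Iris-P1, Casey-P4.
All 6 students are matched, so no larger matching exists.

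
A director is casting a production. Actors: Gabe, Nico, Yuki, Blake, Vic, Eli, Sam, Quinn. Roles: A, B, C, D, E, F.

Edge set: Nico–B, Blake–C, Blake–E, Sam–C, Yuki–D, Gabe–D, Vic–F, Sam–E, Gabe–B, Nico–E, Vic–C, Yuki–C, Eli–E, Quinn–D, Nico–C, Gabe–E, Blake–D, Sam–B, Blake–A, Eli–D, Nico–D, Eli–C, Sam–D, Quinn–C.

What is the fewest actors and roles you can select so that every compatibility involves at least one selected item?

6

{Blake, Vic, B, C, D, E} is a vertex cover of size 6: every edge has an endpoint in this set.
No smaller cover exists because Gabe–B, Nico–C, Yuki–D, Blake–A, Vic–F, Eli–E is a matching of size 6, and a cover must include an endpoint of each of these disjoint edges (König's theorem).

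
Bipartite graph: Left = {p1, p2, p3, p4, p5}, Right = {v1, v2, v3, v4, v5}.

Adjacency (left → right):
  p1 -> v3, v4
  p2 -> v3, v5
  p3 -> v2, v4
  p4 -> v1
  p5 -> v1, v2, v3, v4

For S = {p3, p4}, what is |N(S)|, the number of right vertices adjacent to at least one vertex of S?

3

The union of neighbours of {p3, p4} is {v1, v2, v4}, which has 3 elements.
Since |N(S)| = 3 ≥ |S| = 2, Hall's condition holds for this subset.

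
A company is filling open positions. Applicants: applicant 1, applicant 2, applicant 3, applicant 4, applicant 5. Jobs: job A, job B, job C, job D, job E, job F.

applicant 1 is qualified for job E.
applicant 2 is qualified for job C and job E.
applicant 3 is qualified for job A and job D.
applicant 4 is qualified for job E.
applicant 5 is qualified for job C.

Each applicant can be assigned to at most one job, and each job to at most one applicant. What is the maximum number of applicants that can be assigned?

One maximum matching: applicant 1–job E, applicant 2–job C, applicant 3–job A.
The set {applicant 1, applicant 2, applicant 4, applicant 5} has only 2 neighbours ({job C, job E}), so by Hall's theorem at most 3 of the 5 applicants can be matched.

3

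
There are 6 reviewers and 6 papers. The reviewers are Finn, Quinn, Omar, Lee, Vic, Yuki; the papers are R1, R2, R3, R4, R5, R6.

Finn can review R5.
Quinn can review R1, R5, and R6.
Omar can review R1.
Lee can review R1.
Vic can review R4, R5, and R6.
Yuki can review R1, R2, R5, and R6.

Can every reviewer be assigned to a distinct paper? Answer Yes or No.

The set {Omar, Lee} has only 1 neighbour ({R1}), so by Hall's theorem at most 5 of the 6 reviewers can be matched.
Hence no matching covers every reviewer.

No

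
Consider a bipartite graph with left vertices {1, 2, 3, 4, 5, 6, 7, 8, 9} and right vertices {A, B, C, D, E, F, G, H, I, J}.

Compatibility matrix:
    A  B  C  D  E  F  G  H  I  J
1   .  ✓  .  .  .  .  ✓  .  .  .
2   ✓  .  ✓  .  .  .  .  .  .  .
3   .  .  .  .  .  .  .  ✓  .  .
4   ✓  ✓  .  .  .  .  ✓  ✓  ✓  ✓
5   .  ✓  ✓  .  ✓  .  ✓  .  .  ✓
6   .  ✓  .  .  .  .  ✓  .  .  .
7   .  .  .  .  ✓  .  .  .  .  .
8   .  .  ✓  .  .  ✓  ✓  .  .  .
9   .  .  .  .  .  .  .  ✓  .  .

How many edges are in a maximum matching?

For example, pair 1→G, 2→C, 3→H, 4→A, 5→J, 6→B, 7→E, 8→F.
The set {3, 9} has only 1 neighbour ({H}), so by Hall's theorem at most 8 of the 9 left vertices can be matched.

8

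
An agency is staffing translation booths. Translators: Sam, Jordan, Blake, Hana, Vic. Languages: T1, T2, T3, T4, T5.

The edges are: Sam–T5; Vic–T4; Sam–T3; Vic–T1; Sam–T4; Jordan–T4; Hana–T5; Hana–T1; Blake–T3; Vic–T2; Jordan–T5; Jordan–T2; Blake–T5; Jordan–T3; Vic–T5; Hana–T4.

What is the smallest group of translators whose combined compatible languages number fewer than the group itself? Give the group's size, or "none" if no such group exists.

A matching saturating every translator exists, for instance Sam→T5, Jordan→T4, Blake→T3, Hana→T1, Vic→T2.
By Hall's marriage theorem, this means |N(S)| ≥ |S| for every subset S, so no violating subset exists.

none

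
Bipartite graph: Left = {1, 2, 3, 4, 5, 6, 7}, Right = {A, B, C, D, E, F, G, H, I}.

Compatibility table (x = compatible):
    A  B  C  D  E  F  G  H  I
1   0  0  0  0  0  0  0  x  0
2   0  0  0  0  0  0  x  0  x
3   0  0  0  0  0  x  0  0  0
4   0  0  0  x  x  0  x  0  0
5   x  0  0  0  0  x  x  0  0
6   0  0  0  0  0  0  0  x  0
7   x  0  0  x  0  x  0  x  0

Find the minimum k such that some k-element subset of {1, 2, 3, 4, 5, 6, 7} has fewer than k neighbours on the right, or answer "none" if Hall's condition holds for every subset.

Take S = {1, 6}. Its neighbourhood is {H}, so |N(S)| = 1 < |S| = 2.
No single vertex violates Hall's condition since each has at least one neighbour, so 2 is the minimum.

2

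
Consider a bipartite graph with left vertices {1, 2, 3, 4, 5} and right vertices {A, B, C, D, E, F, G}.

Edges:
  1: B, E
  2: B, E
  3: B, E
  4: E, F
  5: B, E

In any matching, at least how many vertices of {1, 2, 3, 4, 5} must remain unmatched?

2

For example, pair 1→E, 2→B, 4→F.
The set {1, 2, 3, 5} has only 2 neighbours ({B, E}), so by Hall's theorem at most 3 of the 5 left vertices can be matched.
That matches 3 of the 5, leaving 2 unmatched; no matching can do better.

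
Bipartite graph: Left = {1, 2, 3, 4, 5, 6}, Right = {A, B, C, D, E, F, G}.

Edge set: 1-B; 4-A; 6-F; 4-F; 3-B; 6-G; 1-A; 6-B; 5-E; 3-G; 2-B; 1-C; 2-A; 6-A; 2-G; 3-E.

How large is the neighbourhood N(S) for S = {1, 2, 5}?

The union of neighbours of {1, 2, 5} is {A, B, C, E, G}, which has 5 elements.
Since |N(S)| = 5 ≥ |S| = 3, Hall's condition holds for this subset.

5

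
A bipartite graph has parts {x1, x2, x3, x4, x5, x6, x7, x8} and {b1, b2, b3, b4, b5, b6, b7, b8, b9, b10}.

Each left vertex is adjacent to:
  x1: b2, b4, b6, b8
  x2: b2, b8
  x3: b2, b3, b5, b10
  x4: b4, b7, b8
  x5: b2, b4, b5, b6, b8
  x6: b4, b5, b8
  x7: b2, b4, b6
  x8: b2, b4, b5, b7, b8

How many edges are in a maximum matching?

For example, pair x1–b4, x2–b2, x3–b3, x4–b7, x5–b5, x6–b8, x7–b6.
The set {x1, x2, x4, x5, x6, x7, x8} has only 6 neighbours ({b2, b4, b5, b6, b7, b8}), so by Hall's theorem at most 7 of the 8 left vertices can be matched.

7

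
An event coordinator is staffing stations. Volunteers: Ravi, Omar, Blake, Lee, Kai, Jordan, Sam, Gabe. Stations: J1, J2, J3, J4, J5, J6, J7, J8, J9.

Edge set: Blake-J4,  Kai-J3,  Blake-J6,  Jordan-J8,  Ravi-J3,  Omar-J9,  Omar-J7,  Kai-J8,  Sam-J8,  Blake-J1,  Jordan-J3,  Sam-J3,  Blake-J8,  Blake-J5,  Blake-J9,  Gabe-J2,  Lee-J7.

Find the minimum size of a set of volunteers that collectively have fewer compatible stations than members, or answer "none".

3

Take S = {Ravi, Kai, Jordan}. Its neighbourhood is {J3, J8}, so |N(S)| = 2 < |S| = 3.
Every subset of size less than 3 has at least as many neighbours as members, so 3 is the minimum.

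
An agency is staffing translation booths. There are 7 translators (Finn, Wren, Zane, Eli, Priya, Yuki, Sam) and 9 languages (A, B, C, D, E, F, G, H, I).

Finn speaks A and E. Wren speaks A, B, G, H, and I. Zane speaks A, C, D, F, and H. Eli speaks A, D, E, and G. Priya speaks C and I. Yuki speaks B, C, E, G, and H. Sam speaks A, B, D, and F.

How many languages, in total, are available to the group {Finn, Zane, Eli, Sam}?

8

The union of neighbours of {Finn, Zane, Eli, Sam} is {A, B, C, D, E, F, G, H}, which has 8 elements.
Since |N(S)| = 8 ≥ |S| = 4, Hall's condition holds for this subset.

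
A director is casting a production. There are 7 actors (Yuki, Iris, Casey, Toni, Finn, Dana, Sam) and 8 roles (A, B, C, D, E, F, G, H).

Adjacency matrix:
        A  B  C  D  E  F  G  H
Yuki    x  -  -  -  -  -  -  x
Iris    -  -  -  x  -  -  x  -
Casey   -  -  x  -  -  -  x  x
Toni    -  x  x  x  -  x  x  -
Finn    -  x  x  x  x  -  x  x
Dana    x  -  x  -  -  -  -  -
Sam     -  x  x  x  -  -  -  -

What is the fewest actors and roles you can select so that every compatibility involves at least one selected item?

7

{Yuki, Iris, Casey, Toni, Finn, Dana, Sam} is a vertex cover of size 7: every edge has an endpoint in this set.
No smaller cover exists because Yuki–H, Iris–D, Casey–C, Toni–G, Finn–E, Dana–A, Sam–B is a matching of size 7, and a cover must include an endpoint of each of these disjoint edges (König's theorem).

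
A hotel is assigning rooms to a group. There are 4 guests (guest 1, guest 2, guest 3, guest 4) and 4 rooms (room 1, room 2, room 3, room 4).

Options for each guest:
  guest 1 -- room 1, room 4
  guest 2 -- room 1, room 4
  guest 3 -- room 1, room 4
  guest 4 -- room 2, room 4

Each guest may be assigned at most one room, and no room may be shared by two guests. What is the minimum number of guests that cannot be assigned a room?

1

One maximum matching: guest 1–room 1, guest 2–room 4, guest 4–room 2.
The set {guest 1, guest 2, guest 3} has only 2 neighbours ({room 1, room 4}), so by Hall's theorem at most 3 of the 4 guests can be matched.
That matches 3 of the 4, leaving 1 unmatched; no matching can do better.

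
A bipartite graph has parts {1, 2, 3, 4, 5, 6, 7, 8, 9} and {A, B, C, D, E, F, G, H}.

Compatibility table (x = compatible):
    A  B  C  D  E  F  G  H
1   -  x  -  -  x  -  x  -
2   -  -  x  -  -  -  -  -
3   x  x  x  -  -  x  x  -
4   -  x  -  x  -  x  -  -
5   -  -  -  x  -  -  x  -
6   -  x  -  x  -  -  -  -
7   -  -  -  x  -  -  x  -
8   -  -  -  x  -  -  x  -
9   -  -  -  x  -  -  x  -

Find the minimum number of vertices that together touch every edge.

The 7 edges 1–E, 2–C, 3–A, 4–F, 5–D, 6–B, 7–G form a matching, so any vertex cover needs at least 7 vertices (one per matched edge).
Conversely {1, 2, 3, 4, 6, D, G} meets every edge and has exactly 7 vertices, so 7 is optimal.

7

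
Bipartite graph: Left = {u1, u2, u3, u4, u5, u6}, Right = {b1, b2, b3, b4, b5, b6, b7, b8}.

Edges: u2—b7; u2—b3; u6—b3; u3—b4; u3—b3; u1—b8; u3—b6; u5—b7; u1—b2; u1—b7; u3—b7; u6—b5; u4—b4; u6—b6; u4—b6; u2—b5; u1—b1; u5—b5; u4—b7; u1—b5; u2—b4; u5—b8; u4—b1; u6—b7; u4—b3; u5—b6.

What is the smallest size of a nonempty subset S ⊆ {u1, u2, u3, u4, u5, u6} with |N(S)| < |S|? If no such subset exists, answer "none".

A matching saturating every left vertex exists, for instance u1→b5, u2→b7, u3→b6, u4→b1, u5→b8, u6→b3.
By Hall's marriage theorem, this means |N(S)| ≥ |S| for every subset S, so no violating subset exists.

none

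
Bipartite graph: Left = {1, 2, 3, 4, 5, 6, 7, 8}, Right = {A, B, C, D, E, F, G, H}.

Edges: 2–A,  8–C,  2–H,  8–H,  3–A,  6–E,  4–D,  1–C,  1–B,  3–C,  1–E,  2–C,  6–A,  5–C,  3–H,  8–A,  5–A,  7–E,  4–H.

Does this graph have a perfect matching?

The set {2, 3, 5, 6, 7, 8} has only 4 neighbours ({A, C, E, H}), so by Hall's theorem at most 6 of the 8 left vertices can be matched.
Hence no matching covers every left vertex.

No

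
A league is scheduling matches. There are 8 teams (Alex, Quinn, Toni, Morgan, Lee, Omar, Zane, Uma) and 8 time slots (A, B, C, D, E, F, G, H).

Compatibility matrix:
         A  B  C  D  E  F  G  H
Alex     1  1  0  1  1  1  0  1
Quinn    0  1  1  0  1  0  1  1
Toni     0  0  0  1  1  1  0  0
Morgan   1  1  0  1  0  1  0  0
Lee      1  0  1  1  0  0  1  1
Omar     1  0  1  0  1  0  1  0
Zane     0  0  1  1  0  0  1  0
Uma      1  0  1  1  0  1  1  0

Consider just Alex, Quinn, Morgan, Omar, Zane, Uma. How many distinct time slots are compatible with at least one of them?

8

The union of neighbours of {Alex, Quinn, Morgan, Omar, Zane, Uma} is {A, B, C, D, E, F, G, H}, which has 8 elements.
Since |N(S)| = 8 ≥ |S| = 6, Hall's condition holds for this subset.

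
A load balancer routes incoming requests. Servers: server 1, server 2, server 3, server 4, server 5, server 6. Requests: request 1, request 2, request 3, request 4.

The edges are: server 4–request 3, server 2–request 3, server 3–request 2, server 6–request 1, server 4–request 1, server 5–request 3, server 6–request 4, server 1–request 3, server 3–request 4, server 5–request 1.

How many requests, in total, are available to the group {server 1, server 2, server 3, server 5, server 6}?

The union of neighbours of {server 1, server 2, server 3, server 5, server 6} is {request 1, request 2, request 3, request 4}, which has 4 elements.
Since |N(S)| = 4 < |S| = 5, Hall's condition fails for this subset.

4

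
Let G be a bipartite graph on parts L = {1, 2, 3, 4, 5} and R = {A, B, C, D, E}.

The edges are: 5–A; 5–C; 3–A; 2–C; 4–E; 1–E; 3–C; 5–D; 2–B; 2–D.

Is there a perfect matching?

The set {1, 4} has only 1 neighbour ({E}), so by Hall's theorem at most 4 of the 5 left vertices can be matched.
Hence no matching covers every left vertex.

No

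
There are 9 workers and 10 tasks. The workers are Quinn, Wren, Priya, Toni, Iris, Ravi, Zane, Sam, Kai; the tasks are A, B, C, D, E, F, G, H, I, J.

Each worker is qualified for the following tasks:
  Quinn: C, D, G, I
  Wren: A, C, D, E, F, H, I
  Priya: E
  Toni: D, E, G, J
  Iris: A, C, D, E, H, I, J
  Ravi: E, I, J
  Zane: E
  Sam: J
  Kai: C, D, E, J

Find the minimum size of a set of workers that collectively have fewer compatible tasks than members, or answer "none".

Take S = {Priya, Zane}. Its neighbourhood is {E}, so |N(S)| = 1 < |S| = 2.
No single vertex violates Hall's condition since each has at least one neighbour, so 2 is the minimum.

2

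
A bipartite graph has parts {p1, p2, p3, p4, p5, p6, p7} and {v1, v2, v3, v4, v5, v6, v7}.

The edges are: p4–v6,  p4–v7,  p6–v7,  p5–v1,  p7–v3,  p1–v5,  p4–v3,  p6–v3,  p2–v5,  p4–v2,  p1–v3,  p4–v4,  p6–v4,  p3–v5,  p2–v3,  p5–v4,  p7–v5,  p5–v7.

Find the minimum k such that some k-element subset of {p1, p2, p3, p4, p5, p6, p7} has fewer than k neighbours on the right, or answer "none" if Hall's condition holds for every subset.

3

Take S = {p1, p2, p3}. Its neighbourhood is {v3, v5}, so |N(S)| = 2 < |S| = 3.
Every subset of size less than 3 has at least as many neighbours as members, so 3 is the minimum.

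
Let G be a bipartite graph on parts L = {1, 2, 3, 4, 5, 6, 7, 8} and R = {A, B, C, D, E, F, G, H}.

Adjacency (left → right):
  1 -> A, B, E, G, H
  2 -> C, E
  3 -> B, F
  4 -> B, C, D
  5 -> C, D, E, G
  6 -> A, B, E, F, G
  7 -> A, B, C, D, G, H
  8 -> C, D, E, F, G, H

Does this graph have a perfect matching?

For example, pair 1-H, 2-C, 3-F, 4-B, 5-D, 6-E, 7-A, 8-G.
All 8 left vertices are covered.

Yes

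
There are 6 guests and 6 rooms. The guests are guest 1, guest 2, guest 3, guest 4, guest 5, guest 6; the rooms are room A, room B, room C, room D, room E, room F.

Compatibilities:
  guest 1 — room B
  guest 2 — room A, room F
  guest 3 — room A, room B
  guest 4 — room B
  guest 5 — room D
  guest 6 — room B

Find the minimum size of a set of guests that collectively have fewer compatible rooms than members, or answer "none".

Take S = {guest 1, guest 4}. Its neighbourhood is {room B}, so |N(S)| = 1 < |S| = 2.
No single vertex violates Hall's condition since each has at least one neighbour, so 2 is the minimum.

2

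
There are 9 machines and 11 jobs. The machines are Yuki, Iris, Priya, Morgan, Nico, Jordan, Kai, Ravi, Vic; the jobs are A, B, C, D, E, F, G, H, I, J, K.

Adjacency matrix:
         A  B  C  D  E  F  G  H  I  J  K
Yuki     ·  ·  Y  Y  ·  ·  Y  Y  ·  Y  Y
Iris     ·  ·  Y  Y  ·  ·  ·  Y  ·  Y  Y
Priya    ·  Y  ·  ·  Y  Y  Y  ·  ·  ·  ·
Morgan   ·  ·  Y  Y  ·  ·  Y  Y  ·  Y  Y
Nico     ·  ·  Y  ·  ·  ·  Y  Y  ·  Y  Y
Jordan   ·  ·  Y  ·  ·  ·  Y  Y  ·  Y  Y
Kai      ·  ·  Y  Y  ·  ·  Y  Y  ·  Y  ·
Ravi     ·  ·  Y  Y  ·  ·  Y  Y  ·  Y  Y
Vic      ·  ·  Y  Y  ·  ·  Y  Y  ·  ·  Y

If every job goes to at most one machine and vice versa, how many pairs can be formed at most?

One maximum matching: Yuki→D, Iris→C, Priya→B, Morgan→H, Nico→K, Jordan→G, Kai→J.
The set {Yuki, Iris, Morgan, Nico, Jordan, Kai, Ravi, Vic} has only 6 neighbours ({C, D, G, H, J, K}), so by Hall's theorem at most 7 of the 9 machines can be matched.

7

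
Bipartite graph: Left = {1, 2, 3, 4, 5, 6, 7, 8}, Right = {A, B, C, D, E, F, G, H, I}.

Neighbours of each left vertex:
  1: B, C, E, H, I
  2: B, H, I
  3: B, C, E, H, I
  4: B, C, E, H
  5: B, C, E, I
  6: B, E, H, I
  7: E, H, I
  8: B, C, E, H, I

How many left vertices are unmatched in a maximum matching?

3

For example, pair 1-H, 2-I, 3-C, 4-E, 5-B.
The set {1, 2, 3, 4, 5, 6, 7, 8} has only 5 neighbours ({B, C, E, H, I}), so by Hall's theorem at most 5 of the 8 left vertices can be matched.
That matches 5 of the 8, leaving 3 unmatched; no matching can do better.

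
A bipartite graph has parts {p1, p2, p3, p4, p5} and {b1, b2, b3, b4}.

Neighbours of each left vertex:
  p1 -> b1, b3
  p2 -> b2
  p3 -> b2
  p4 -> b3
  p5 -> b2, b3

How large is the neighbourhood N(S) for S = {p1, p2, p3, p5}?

The union of neighbours of {p1, p2, p3, p5} is {b1, b2, b3}, which has 3 elements.
Since |N(S)| = 3 < |S| = 4, Hall's condition fails for this subset.

3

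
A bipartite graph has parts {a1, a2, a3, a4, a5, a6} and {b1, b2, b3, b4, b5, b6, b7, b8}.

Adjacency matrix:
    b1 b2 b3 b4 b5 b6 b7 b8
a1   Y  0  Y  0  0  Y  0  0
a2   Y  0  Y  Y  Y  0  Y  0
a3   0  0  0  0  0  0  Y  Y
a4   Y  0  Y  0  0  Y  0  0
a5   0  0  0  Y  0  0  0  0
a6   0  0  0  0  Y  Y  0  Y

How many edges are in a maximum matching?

One maximum matching: a1-b6, a2-b7, a3-b8, a4-b3, a5-b4, a6-b5.
All 6 left vertices are matched, so no larger matching exists.

6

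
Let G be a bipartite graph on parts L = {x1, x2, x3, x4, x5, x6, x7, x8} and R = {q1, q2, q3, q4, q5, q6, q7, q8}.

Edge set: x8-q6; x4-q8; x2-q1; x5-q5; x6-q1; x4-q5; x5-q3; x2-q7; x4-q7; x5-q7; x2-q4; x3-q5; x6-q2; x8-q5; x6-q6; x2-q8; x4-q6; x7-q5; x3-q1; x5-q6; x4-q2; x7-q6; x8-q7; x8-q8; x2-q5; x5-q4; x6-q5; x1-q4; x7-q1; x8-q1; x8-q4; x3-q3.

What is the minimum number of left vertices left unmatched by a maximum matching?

For example, pair x1-q4, x2-q1, x3-q3, x4-q8, x5-q7, x6-q2, x7-q5, x8-q6.
This saturates every left vertex, so 8 is the maximum.
That matches 8 of the 8, leaving 0 unmatched; no matching can do better.

0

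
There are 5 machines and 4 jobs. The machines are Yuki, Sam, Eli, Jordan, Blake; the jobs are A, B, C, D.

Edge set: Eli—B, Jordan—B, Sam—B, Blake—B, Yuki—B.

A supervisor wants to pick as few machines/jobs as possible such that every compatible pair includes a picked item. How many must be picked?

1

A maximum matching has 1 edge (e.g. Yuki–B).
By König's theorem the minimum vertex cover has the same size. One such cover is {B}.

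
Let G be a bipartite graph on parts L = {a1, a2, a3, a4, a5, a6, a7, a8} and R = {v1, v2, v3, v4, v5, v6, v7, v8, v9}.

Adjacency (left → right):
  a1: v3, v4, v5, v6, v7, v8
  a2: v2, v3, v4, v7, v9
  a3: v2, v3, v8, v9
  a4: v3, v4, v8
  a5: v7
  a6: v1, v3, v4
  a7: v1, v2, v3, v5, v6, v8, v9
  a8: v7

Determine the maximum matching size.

One maximum matching: a1–v3, a2–v2, a3–v9, a4–v4, a5–v7, a6–v1, a7–v8.
The set {a5, a8} has only 1 neighbour ({v7}), so by Hall's theorem at most 7 of the 8 left vertices can be matched.

7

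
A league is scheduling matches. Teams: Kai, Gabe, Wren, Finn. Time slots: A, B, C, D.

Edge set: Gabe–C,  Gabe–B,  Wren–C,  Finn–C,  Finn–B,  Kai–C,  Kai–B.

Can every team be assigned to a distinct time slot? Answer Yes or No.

The set {Kai, Gabe, Wren, Finn} has only 2 neighbours ({B, C}), so by Hall's theorem at most 2 of the 4 teams can be matched.
Hence no matching covers every team.

No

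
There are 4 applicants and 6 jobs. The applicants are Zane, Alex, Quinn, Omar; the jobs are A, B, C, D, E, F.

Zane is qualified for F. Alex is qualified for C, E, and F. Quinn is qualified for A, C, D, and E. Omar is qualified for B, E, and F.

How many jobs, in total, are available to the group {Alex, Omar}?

The union of neighbours of {Alex, Omar} is {B, C, E, F}, which has 4 elements.
Since |N(S)| = 4 ≥ |S| = 2, Hall's condition holds for this subset.

4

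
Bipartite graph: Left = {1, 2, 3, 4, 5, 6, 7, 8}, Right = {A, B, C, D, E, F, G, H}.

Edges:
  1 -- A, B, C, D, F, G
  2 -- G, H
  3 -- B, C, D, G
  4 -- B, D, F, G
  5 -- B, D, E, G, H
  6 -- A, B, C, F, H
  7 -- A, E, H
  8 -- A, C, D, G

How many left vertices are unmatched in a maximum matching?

0

A valid assignment of size 8: 1–B, 2–H, 3–C, 4–D, 5–E, 6–F, 7–A, 8–G.
This saturates every left vertex, so 8 is the maximum.
That matches 8 of the 8, leaving 0 unmatched; no matching can do better.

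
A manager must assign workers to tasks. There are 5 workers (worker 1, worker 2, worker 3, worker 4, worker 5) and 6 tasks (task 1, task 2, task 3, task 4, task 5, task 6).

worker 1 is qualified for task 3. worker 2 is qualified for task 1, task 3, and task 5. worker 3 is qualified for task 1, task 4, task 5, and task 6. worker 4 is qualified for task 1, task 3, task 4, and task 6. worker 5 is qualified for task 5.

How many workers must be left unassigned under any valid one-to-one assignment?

A valid assignment of size 5: worker 1-task 3, worker 2-task 1, worker 3-task 6, worker 4-task 4, worker 5-task 5.
This saturates every worker, so 5 is the maximum.
That matches 5 of the 5, leaving 0 unmatched; no matching can do better.

0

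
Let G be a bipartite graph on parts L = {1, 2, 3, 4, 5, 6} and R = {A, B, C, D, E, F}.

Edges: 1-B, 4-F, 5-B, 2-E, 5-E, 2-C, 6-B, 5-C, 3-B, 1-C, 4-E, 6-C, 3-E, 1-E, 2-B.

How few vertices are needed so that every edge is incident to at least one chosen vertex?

4

The 4 edges 1–C, 2–E, 3–B, 4–F form a matching, so any vertex cover needs at least 4 vertices (one per matched edge).
Conversely {4, B, C, E} meets every edge and has exactly 4 vertices, so 4 is optimal.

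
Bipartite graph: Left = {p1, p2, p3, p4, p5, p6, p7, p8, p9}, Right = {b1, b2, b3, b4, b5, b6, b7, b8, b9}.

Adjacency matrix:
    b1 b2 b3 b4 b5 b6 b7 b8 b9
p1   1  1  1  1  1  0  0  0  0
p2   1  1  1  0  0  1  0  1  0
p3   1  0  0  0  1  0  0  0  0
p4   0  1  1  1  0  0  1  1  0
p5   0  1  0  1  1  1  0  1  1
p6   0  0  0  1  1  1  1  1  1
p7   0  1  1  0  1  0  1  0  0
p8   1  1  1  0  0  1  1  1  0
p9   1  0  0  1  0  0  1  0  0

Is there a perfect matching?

Yes

For example, pair p1-b2, p2-b8, p3-b5, p4-b4, p5-b9, p6-b6, p7-b3, p8-b1, p9-b7.
Every left vertex is matched, so this is a perfect matching.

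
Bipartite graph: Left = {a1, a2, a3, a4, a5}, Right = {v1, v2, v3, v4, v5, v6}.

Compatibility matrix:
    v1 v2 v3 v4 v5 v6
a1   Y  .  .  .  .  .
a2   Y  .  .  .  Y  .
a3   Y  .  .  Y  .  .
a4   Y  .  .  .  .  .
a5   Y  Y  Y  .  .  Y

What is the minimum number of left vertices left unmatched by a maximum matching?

1

A valid assignment of size 4: a1→v1, a2→v5, a3→v4, a5→v2.
The set {a1, a4} has only 1 neighbour ({v1}), so by Hall's theorem at most 4 of the 5 left vertices can be matched.
That matches 4 of the 5, leaving 1 unmatched; no matching can do better.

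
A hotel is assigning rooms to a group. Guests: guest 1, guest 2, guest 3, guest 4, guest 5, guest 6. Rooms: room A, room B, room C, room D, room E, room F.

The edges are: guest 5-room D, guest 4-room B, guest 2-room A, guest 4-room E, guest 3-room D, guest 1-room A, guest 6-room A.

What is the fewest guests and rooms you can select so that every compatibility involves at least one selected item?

The 3 edges guest 1–room A, guest 3–room D, guest 4–room E form a matching, so any vertex cover needs at least 3 vertices (one per matched edge).
Conversely {guest 4, room A, room D} meets every edge and has exactly 3 vertices, so 3 is optimal.

3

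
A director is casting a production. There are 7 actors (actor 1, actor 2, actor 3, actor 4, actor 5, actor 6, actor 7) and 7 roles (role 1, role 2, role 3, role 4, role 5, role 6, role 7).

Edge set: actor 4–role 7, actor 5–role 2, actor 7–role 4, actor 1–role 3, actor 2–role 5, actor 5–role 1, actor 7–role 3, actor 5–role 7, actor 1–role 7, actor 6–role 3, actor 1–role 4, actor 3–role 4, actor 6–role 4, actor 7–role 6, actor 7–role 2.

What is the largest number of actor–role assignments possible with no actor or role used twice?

6

One maximum matching: actor 1–role 3, actor 2–role 5, actor 3–role 4, actor 4–role 7, actor 5–role 1, actor 7–role 2.
The set {actor 1, actor 3, actor 4, actor 6} has only 3 neighbours ({role 3, role 4, role 7}), so by Hall's theorem at most 6 of the 7 actors can be matched.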